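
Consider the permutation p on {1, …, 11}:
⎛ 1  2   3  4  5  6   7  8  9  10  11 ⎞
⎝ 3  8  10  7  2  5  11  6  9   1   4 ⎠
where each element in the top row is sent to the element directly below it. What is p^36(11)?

Tracing 11 → 4 → … returns to 11 after 3 steps, so 11 lies in a 3-cycle (4, 7, 11).
Powers repeat with period 3 on this cycle, and 36 mod 3 = 0, so p^36(11) = p^0(11).
So p^36(11) = 11.

11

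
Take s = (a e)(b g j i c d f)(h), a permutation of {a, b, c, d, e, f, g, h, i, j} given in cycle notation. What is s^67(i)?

b

i lies in the 7-cycle (b g j i c d f).
Powers repeat with period 7 on this cycle, and 67 mod 7 = 4, so s^67(i) = s^4(i).
Advancing 4 steps from i: i → c → d → f → b.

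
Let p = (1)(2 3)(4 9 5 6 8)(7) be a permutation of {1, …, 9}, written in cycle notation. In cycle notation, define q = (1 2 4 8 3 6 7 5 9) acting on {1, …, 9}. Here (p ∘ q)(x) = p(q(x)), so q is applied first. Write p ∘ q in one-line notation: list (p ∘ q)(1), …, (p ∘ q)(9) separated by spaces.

Chase each element through q then p: 1 → 2 → 3; 2 → 4 → 9; 3 → 6 → 8; 4 → 8 → 4; 5 → 9 → 5; 6 → 7 → 7; 7 → 5 → 6; 8 → 3 → 2; 9 → 1 → 1.
So p ∘ q in one-line form is 3 9 8 4 5 7 6 2 1.

3 9 8 4 5 7 6 2 1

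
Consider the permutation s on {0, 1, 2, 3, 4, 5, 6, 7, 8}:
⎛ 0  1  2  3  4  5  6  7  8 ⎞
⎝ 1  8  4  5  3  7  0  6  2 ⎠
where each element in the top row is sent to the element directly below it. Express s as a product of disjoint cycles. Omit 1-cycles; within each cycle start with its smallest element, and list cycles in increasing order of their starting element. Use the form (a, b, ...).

(0, 1, 8, 2, 4, 3, 5, 7, 6)

Iterating s from 0 gives 0 → 1 → 8 → 2 → 4 → 3 → 5 → 7 → 6 → 0; that is the 9-cycle (0, 1, 8, 2, 4, 3, 5, 7, 6).
Repeating from the next unused element and collecting all non-trivial cycles gives (0, 1, 8, 2, 4, 3, 5, 7, 6).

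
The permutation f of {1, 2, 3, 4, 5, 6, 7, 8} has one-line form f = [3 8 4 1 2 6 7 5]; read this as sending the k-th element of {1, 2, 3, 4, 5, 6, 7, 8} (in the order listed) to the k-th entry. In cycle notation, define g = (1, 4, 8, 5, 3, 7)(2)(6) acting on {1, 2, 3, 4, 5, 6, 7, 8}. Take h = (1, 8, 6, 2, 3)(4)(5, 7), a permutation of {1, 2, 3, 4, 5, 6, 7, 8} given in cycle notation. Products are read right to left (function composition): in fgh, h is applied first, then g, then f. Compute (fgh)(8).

6

Apply the permutations in order: h(8) = 6, then g(6) = 6, then f(6) = 6. So (fgh)(8) = 6.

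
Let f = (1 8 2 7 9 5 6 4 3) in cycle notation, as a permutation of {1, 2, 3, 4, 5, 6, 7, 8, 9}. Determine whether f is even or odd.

even

The cycle lengths are 9.
A cycle of length ℓ contributes ℓ−1 transpositions, so f is a product of 8 transpositions — even.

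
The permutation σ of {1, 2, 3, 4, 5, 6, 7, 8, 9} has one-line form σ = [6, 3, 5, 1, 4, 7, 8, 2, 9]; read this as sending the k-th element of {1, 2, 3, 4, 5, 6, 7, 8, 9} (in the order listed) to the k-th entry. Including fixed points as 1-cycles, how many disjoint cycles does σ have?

The cycle decomposition is (1, 6, 7, 8, 2, 3, 5, 4)(9), which has 2 cycles (counting 1-cycles).

2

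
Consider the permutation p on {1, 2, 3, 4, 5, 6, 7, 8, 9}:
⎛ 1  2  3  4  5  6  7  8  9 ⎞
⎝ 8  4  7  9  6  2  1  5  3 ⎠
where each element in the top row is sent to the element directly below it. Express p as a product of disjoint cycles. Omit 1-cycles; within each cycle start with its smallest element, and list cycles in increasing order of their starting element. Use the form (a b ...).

Start at 1 and follow images: 1 → 8 → 5 → 6 → 2 → 4 → 9 → 3 → 7 → 1, giving the cycle (1 8 5 6 2 4 9 3 7).
Repeating from the next unused element and collecting all non-trivial cycles gives (1 8 5 6 2 4 9 3 7).

(1 8 5 6 2 4 9 3 7)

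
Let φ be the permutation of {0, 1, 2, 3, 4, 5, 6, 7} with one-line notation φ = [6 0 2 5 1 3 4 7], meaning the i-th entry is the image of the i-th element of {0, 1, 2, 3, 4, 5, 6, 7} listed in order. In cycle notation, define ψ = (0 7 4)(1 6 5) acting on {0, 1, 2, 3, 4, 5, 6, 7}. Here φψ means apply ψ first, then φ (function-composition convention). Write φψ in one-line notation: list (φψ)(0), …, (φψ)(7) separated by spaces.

7 4 2 5 6 0 3 1

(φψ)(x) = φ(ψ(x)). Computing each image: φ(ψ(0)) = φ(7) = 7, φ(ψ(1)) = φ(6) = 4, φ(ψ(2)) = φ(2) = 2, φ(ψ(3)) = φ(3) = 5, φ(ψ(4)) = φ(0) = 6, φ(ψ(5)) = φ(1) = 0, φ(ψ(6)) = φ(5) = 3, φ(ψ(7)) = φ(4) = 1.
Hence φψ = [7 4 2 5 6 0 3 1].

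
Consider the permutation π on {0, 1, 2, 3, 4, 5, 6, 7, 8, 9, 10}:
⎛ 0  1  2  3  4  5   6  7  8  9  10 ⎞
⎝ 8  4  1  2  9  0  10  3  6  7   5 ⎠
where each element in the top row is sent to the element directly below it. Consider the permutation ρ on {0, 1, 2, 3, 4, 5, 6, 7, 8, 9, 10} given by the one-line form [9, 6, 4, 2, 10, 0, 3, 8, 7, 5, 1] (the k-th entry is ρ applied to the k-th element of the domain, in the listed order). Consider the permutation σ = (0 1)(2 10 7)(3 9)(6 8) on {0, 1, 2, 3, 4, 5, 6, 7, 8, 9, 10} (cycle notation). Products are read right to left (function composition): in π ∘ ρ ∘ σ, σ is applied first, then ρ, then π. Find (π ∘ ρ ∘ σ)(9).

Chase 9: σ(9) = 3; ρ(3) = 2; π(2) = 1. Hence (π ∘ ρ ∘ σ)(9) = 1.

1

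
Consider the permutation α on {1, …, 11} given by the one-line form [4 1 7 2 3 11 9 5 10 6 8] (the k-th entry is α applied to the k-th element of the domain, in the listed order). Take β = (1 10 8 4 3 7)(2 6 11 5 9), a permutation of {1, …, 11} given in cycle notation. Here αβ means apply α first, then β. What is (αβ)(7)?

2

First apply α: α(7) = 9, then β(9) = 2. Thus (αβ)(7) = 2.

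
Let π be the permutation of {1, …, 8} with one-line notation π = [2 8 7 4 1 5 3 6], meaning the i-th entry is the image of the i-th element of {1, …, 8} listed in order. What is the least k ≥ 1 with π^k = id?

10

The disjoint-cycle form of π has cycle lengths 5, 2, 1.
The order of π is the least common multiple of its cycle lengths: lcm(5, 2) = 10.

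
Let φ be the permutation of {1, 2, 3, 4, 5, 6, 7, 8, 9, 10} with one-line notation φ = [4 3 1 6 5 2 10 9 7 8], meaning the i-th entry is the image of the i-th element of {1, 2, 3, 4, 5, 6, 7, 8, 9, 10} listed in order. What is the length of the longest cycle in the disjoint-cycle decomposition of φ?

Decomposing into disjoint cycles gives (1 4 6 2 3)(7 10 8 9); the longest has length 5.

5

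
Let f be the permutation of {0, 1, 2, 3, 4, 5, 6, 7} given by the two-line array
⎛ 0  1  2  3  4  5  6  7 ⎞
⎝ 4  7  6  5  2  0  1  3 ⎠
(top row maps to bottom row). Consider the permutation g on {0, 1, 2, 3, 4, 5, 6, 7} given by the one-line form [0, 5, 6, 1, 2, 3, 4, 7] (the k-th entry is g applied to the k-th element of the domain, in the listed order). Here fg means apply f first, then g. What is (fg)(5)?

0

f(5) = 0, then g(0) = 0; composing gives (fg)(5) = 0.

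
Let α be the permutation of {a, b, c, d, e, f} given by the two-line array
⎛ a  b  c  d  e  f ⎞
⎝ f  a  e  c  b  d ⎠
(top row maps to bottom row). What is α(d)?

The entry below d in the array is c, so α(d) = c.

c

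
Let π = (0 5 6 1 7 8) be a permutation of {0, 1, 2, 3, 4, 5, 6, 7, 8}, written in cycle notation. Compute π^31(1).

1 lies in the 6-cycle (0 5 6 1 7 8).
On a 6-cycle, π^6 is the identity, so π^31 = π^1 there (31 ≡ 1 mod 6).
Advancing 1 step from 1: 1 → 7.

7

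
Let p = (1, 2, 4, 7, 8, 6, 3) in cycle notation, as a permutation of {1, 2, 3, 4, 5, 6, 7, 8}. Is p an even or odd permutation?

even

The cycle lengths are 7, 1.
A cycle of length ℓ contributes ℓ−1 transpositions, so p is a product of 6 transpositions — even.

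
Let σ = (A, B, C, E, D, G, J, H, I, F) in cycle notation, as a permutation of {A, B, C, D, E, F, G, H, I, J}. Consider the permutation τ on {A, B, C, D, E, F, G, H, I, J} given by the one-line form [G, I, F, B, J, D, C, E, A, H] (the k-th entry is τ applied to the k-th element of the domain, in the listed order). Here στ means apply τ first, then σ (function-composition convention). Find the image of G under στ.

E

(στ)(G) = σ(τ(G)). τ(G) = C, then σ(C) = E. So (στ)(G) = E.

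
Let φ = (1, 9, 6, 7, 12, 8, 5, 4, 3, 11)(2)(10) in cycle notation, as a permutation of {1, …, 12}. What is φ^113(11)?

11 lies in the 10-cycle (1, 9, 6, 7, 12, 8, 5, 4, 3, 11).
On a 10-cycle, φ^10 is the identity, so φ^113 = φ^3 there (113 ≡ 3 mod 10).
Advancing 3 steps from 11: 11 → 1 → 9 → 6.

6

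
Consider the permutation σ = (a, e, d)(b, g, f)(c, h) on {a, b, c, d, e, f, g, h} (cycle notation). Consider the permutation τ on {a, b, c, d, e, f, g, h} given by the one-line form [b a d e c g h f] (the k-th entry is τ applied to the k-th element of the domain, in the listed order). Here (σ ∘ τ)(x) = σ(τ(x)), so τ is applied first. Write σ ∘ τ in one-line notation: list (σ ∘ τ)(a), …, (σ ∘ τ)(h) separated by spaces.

g e a d h f c b

Chase each element through τ then σ: a → b → g; b → a → e; c → d → a; d → e → d; e → c → h; f → g → f; g → h → c; h → f → b.
Collecting the images, σ ∘ τ = [g e a d h f c b].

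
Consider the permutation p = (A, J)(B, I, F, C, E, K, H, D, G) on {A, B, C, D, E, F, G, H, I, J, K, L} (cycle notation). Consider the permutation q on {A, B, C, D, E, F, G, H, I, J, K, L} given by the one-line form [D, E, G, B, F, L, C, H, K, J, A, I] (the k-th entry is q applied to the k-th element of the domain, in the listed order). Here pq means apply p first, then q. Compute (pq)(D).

p(D) = G, then q(G) = C; composing gives (pq)(D) = C.

C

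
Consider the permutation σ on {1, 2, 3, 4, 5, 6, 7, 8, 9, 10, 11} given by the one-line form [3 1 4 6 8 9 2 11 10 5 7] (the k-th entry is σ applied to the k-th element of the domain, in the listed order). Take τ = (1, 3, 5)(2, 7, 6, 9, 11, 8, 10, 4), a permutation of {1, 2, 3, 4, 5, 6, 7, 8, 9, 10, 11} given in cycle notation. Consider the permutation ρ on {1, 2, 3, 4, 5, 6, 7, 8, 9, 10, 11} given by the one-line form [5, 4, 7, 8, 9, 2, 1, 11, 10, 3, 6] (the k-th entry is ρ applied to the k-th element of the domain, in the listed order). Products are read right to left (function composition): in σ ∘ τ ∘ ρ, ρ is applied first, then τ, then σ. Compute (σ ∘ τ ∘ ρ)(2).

1

Chase 2: ρ(2) = 4; τ(4) = 2; σ(2) = 1. Hence (σ ∘ τ ∘ ρ)(2) = 1.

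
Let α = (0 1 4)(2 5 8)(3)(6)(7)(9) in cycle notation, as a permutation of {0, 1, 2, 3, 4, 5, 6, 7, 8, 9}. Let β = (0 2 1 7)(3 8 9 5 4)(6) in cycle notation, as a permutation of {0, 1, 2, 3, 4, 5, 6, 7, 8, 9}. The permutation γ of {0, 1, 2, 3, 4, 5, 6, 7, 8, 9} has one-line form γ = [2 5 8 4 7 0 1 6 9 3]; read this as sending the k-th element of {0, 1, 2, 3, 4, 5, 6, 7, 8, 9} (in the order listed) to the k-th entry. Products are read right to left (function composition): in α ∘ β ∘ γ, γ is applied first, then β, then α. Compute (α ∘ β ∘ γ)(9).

2

Chase 9: γ(9) = 3; β(3) = 8; α(8) = 2. Hence (α ∘ β ∘ γ)(9) = 2.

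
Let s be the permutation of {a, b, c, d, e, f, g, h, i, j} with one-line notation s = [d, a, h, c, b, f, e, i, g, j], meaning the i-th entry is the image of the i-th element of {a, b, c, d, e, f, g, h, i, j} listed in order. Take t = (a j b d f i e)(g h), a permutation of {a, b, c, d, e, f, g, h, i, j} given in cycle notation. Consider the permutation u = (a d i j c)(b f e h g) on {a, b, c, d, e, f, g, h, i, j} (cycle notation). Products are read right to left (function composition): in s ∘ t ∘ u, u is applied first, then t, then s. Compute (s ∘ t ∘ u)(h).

i

(s ∘ t ∘ u)(h) = s(t(u(h))). u(h) = g, then t(g) = h, then s(h) = i, so the result is i.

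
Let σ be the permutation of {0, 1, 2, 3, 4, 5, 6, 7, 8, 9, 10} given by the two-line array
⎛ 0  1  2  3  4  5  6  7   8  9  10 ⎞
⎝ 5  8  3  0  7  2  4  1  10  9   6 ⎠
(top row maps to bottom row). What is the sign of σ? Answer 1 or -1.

In disjoint-cycle form the cycle lengths are 6, 4, 1.
A cycle of length ℓ contributes ℓ−1 transpositions, so σ is a product of 5 + 3 = 8 transpositions — even.

1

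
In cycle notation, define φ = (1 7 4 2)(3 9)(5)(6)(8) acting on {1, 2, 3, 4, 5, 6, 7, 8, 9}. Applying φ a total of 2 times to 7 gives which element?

2

7 lies in the 4-cycle (1 7 4 2).
Advancing 2 steps from 7: 7 → 4 → 2.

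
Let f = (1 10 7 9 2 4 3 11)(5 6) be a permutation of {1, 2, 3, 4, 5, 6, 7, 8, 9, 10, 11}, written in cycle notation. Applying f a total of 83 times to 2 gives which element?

11

2 lies in the 8-cycle (1 10 7 9 2 4 3 11).
Powers repeat with period 8 on this cycle, and 83 mod 8 = 3, so f^83(2) = f^3(2).
Advancing 3 steps from 2: 2 → 4 → 3 → 11.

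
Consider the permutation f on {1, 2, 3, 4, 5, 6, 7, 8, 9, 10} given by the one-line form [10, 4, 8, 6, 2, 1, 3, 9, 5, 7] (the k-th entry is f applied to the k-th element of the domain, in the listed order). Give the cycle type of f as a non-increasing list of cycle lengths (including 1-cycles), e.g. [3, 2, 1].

The disjoint cycles are (1, 10, 7, 3, 8, 9, 5, 2, 4, 6), with lengths 10 in non-increasing order.

[10]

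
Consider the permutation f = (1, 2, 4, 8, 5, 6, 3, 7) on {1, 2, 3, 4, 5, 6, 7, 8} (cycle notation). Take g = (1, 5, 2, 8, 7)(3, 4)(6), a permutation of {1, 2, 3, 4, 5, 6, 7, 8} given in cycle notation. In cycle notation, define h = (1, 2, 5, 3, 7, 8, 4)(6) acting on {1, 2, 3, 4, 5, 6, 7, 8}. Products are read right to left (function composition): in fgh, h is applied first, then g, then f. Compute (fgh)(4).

6

(fgh)(4) = f(g(h(4))). h(4) = 1, then g(1) = 5, then f(5) = 6, so the result is 6.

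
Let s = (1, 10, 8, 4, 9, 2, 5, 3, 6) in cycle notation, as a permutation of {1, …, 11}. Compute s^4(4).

4 lies in the 9-cycle (1, 10, 8, 4, 9, 2, 5, 3, 6).
Advancing 4 steps from 4: 4 → 9 → 2 → 5 → 3.

3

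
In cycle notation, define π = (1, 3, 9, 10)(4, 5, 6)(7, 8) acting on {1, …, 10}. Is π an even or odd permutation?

The cycle lengths are 4, 3, 2, 1.
A cycle is odd iff its length is even; π has 2 even-length cycles, so sgn(π) = (−1)^2 and π is even.

even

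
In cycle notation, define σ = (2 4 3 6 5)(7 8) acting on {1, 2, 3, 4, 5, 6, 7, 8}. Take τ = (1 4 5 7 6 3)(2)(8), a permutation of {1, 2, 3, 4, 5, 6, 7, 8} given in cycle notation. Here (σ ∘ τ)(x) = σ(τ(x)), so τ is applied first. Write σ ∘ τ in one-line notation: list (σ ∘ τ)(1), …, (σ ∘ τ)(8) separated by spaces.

(σ ∘ τ)(x) = σ(τ(x)). Computing each image: σ(τ(1)) = σ(4) = 3, σ(τ(2)) = σ(2) = 4, σ(τ(3)) = σ(1) = 1, σ(τ(4)) = σ(5) = 2, σ(τ(5)) = σ(7) = 8, σ(τ(6)) = σ(3) = 6, σ(τ(7)) = σ(6) = 5, σ(τ(8)) = σ(8) = 7.
Hence σ ∘ τ = [3 4 1 2 8 6 5 7].

3 4 1 2 8 6 5 7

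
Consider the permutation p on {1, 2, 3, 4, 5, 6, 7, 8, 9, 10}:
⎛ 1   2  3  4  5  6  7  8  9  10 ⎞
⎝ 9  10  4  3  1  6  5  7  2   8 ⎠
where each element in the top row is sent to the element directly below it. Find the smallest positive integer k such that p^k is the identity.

Decomposing into disjoint cycles gives cycle lengths 7, 2, 1.
The order is lcm(7, 2) = 14.

14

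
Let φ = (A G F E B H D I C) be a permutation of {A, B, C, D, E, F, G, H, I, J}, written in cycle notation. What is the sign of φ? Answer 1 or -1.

1

The cycle lengths are 9, 1.
A cycle of length ℓ contributes ℓ−1 transpositions, so φ is a product of 8 transpositions — even.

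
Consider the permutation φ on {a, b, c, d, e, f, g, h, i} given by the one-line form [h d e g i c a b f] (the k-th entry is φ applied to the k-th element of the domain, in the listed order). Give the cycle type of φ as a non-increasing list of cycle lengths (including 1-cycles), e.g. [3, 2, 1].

[5, 4]

The disjoint cycles are (a, h, b, d, g)(c, e, i, f), with lengths 5, 4 in non-increasing order.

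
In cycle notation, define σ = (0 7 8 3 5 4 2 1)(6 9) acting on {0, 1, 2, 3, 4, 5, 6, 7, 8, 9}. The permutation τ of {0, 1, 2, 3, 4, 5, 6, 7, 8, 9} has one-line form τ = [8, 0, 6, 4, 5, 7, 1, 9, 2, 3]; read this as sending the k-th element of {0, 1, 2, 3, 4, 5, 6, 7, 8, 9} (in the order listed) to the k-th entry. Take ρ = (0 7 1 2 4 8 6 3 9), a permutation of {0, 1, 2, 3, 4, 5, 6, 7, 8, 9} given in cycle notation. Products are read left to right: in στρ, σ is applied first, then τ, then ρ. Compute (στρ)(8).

8

Chase 8: σ(8) = 3; τ(3) = 4; ρ(4) = 8. Hence (στρ)(8) = 8.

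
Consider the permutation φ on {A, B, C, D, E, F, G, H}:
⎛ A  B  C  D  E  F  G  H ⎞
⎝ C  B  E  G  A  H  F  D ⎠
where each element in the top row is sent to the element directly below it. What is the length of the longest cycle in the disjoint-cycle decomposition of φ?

Decomposing into disjoint cycles gives (A, C, E)(D, G, F, H); the longest has length 4.

4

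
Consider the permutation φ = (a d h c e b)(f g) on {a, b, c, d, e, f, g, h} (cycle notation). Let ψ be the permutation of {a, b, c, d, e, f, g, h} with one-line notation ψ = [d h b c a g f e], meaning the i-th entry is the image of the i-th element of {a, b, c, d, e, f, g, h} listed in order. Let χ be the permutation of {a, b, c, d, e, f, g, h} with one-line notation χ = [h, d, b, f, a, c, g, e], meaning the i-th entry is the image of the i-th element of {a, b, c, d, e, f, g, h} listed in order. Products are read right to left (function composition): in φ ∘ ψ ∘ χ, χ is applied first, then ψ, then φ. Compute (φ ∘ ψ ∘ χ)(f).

(φ ∘ ψ ∘ χ)(f) = φ(ψ(χ(f))). χ(f) = c, then ψ(c) = b, then φ(b) = a, so the result is a.

a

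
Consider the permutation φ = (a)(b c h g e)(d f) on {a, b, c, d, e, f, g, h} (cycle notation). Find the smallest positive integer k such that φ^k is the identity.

The disjoint cycles have lengths 5, 2, 1.
Since disjoint cycles commute, ord(φ) = lcm(5, 2) = 10.

10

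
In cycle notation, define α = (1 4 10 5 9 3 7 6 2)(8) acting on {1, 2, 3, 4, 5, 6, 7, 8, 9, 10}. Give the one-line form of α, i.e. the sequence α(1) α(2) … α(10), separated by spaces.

Reading each image from the cycles: 1→4, 2→1, 3→7, 4→10, 5→9, 6→2, 7→6, 8→8, 9→3, 10→5.
So the one-line form is 4 1 7 10 9 2 6 8 3 5.

4 1 7 10 9 2 6 8 3 5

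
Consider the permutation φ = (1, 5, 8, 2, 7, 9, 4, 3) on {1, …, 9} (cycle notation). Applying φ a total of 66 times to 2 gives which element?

9

2 lies in the 8-cycle (1, 5, 8, 2, 7, 9, 4, 3).
On an 8-cycle, φ^8 is the identity, so φ^66 = φ^2 there (66 ≡ 2 mod 8).
Advancing 2 steps from 2: 2 → 7 → 9.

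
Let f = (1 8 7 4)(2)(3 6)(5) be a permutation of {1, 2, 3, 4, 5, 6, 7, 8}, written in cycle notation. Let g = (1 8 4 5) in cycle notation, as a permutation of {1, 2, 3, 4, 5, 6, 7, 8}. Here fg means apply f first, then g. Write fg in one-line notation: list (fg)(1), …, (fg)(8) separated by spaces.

(fg)(x) = g(f(x)). Computing each image: g(f(1)) = g(8) = 4, g(f(2)) = g(2) = 2, g(f(3)) = g(6) = 6, g(f(4)) = g(1) = 8, g(f(5)) = g(5) = 1, g(f(6)) = g(3) = 3, g(f(7)) = g(4) = 5, g(f(8)) = g(7) = 7.
Hence fg = [4 2 6 8 1 3 5 7].

4 2 6 8 1 3 5 7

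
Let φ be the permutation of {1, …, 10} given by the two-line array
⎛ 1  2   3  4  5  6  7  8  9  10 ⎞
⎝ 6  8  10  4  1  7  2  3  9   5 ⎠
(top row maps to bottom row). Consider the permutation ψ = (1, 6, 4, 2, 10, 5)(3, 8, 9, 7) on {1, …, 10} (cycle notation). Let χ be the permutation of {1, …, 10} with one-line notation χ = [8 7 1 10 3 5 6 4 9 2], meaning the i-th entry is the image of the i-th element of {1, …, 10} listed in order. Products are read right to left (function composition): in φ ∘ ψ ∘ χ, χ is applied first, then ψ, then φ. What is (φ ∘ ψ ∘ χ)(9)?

2

(φ ∘ ψ ∘ χ)(9) = φ(ψ(χ(9))). χ(9) = 9, then ψ(9) = 7, then φ(7) = 2, so the result is 2.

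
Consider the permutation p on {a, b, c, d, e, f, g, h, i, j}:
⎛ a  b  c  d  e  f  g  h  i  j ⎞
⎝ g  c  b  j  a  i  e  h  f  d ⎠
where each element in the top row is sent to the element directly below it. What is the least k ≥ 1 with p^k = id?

6

Writing p as disjoint cycles, the cycle lengths are 3, 2, 2, 2, 1.
The order is lcm(3, 2, 2, 2) = 6.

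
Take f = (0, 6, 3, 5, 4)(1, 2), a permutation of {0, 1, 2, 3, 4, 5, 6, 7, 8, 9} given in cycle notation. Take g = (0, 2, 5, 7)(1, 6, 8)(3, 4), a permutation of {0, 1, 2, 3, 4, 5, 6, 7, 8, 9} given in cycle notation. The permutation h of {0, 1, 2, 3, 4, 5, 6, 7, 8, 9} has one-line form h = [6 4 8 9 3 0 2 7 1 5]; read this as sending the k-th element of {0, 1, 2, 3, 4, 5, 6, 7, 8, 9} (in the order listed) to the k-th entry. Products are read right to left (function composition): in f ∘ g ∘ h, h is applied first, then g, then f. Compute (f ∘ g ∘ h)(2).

Apply the permutations in order: h(2) = 8, then g(8) = 1, then f(1) = 2. So (f ∘ g ∘ h)(2) = 2.

2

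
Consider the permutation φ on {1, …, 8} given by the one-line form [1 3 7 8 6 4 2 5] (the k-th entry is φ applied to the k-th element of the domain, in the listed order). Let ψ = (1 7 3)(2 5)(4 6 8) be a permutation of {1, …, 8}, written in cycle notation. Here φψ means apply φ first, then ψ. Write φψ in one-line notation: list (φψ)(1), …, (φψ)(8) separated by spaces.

(φψ)(x) = ψ(φ(x)). Computing each image: ψ(φ(1)) = ψ(1) = 7, ψ(φ(2)) = ψ(3) = 1, ψ(φ(3)) = ψ(7) = 3, ψ(φ(4)) = ψ(8) = 4, ψ(φ(5)) = ψ(6) = 8, ψ(φ(6)) = ψ(4) = 6, ψ(φ(7)) = ψ(2) = 5, ψ(φ(8)) = ψ(5) = 2.
Hence φψ = [7 1 3 4 8 6 5 2].

7 1 3 4 8 6 5 2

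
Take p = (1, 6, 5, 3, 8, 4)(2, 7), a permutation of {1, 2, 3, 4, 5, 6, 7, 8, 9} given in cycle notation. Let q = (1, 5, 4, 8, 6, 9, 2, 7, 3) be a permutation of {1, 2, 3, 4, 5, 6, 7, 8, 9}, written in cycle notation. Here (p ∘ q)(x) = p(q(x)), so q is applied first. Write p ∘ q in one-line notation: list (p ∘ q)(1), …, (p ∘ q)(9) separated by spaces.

3 2 6 4 1 9 8 5 7

(p ∘ q)(x) = p(q(x)). Computing each image: p(q(1)) = p(5) = 3, p(q(2)) = p(7) = 2, p(q(3)) = p(1) = 6, p(q(4)) = p(8) = 4, p(q(5)) = p(4) = 1, p(q(6)) = p(9) = 9, p(q(7)) = p(3) = 8, p(q(8)) = p(6) = 5, p(q(9)) = p(2) = 7.
Hence p ∘ q = [3 2 6 4 1 9 8 5 7].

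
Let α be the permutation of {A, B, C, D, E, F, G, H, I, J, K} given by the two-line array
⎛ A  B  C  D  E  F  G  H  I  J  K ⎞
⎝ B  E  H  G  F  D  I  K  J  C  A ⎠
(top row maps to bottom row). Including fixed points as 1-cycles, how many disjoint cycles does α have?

1

The cycle decomposition is (A, B, E, F, D, G, I, J, C, H, K), which has 1 cycle (counting 1-cycles).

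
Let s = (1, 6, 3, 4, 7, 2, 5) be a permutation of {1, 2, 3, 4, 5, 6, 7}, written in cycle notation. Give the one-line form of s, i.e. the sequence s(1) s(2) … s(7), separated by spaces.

6 5 4 7 1 3 2

Image by image: 1↦6, 2↦5, 3↦4, 4↦7, 5↦1, 6↦3, 7↦2.
So the one-line form is 6 5 4 7 1 3 2.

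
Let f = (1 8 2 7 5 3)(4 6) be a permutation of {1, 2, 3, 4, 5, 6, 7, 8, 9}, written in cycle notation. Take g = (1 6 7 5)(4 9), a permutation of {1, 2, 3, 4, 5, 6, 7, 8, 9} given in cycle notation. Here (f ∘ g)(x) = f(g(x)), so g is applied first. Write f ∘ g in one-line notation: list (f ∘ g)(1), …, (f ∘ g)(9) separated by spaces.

Chase each element through g then f: 1 → 6 → 4; 2 → 2 → 7; 3 → 3 → 1; 4 → 9 → 9; 5 → 1 → 8; 6 → 7 → 5; 7 → 5 → 3; 8 → 8 → 2; 9 → 4 → 6.
So f ∘ g in one-line form is 4 7 1 9 8 5 3 2 6.

4 7 1 9 8 5 3 2 6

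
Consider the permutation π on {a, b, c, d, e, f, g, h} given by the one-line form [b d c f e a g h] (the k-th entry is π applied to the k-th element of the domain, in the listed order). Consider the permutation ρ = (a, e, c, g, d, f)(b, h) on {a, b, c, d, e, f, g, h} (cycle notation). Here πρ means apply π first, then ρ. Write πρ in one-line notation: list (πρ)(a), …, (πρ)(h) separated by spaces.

Chase each element through π then ρ: a → b → h; b → d → f; c → c → g; d → f → a; e → e → c; f → a → e; g → g → d; h → h → b.
So πρ in one-line form is h f g a c e d b.

h f g a c e d b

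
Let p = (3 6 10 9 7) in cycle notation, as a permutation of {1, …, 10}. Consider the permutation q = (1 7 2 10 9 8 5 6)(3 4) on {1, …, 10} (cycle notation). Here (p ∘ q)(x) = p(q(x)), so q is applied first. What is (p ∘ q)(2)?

9

(p ∘ q)(2) = p(q(2)). q(2) = 10, then p(10) = 9. So (p ∘ q)(2) = 9.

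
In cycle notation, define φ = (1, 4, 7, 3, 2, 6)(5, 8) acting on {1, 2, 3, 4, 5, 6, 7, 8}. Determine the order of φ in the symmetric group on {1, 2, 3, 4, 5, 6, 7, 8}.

The disjoint cycles have lengths 6, 2.
The order of φ is the least common multiple of its cycle lengths: lcm(6, 2) = 6.

6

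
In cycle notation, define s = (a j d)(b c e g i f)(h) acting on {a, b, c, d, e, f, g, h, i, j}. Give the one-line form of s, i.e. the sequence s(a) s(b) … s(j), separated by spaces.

j c e a g b i h f d

Each element maps to the next entry in its cycle (wrapping to the front): a↦j, b↦c, c↦e, d↦a, e↦g, f↦b, g↦i, h↦h, i↦f, j↦d.
So the one-line form is j c e a g b i h f d.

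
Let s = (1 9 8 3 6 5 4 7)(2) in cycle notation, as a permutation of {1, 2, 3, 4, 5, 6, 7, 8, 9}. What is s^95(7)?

7 lies in the 8-cycle (1 9 8 3 6 5 4 7).
Powers repeat with period 8 on this cycle, and 95 mod 8 = 7, so s^95(7) = s^7(7).
Advancing 7 steps from 7: 7 → 1 → 9 → 8 → 3 → 6 → 5 → 4.

4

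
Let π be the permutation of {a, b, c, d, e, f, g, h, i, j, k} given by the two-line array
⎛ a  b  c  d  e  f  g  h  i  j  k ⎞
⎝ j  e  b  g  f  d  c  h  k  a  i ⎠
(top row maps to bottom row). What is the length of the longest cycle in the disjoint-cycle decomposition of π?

Decomposing into disjoint cycles gives (a, j)(b, e, f, d, g, c)(i, k); the longest has length 6.

6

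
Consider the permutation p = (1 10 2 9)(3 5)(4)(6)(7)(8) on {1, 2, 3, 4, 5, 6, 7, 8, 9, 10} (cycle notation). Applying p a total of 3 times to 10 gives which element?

1

10 lies in the 4-cycle (1 10 2 9).
Advancing 3 steps from 10: 10 → 2 → 9 → 1.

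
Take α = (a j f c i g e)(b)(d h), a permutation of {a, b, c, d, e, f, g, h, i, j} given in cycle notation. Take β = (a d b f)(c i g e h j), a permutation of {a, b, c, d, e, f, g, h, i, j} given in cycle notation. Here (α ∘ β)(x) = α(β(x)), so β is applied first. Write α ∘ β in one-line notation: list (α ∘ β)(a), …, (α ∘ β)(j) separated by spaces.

(α ∘ β)(x) = α(β(x)). Computing each image: α(β(a)) = α(d) = h, α(β(b)) = α(f) = c, α(β(c)) = α(i) = g, α(β(d)) = α(b) = b, α(β(e)) = α(h) = d, α(β(f)) = α(a) = j, α(β(g)) = α(e) = a, α(β(h)) = α(j) = f, α(β(i)) = α(g) = e, α(β(j)) = α(c) = i.
Hence α ∘ β = [h c g b d j a f e i].

h c g b d j a f e i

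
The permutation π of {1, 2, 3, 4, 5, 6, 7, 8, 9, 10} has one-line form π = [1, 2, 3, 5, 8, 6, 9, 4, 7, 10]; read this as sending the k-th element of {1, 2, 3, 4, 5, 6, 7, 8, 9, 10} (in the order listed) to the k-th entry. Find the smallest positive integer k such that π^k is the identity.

Decomposing into disjoint cycles gives cycle lengths 3, 2, 1, 1, 1, 1, 1.
Since disjoint cycles commute, ord(π) = lcm(3, 2) = 6.

6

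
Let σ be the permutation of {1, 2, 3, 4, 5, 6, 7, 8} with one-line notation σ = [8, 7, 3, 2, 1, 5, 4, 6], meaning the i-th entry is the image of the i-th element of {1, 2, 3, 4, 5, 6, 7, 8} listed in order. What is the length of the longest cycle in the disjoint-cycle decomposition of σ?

4

Decomposing into disjoint cycles gives (1, 8, 6, 5)(2, 7, 4); the longest has length 4.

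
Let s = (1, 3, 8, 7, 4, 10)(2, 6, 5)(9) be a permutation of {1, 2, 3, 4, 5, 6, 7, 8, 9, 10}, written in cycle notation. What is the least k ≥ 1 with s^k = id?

The disjoint cycles have lengths 6, 3, 1.
The order of s is the least common multiple of its cycle lengths: lcm(6, 3) = 6.

6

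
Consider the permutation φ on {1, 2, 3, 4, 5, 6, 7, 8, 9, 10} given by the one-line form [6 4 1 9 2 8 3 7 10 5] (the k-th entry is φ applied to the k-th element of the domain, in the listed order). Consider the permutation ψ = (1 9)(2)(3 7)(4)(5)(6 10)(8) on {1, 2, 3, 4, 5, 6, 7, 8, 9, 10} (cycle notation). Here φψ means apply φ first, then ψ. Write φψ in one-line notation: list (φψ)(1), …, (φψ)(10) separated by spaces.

10 4 9 1 2 8 7 3 6 5

(φψ)(x) = ψ(φ(x)). Computing each image: ψ(φ(1)) = ψ(6) = 10, ψ(φ(2)) = ψ(4) = 4, ψ(φ(3)) = ψ(1) = 9, ψ(φ(4)) = ψ(9) = 1, ψ(φ(5)) = ψ(2) = 2, ψ(φ(6)) = ψ(8) = 8, ψ(φ(7)) = ψ(3) = 7, ψ(φ(8)) = ψ(7) = 3, ψ(φ(9)) = ψ(10) = 6, ψ(φ(10)) = ψ(5) = 5.
Hence φψ = [10 4 9 1 2 8 7 3 6 5].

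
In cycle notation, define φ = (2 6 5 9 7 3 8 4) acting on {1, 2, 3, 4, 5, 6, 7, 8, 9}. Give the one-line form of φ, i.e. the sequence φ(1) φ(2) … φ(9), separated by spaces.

Each element maps to the next entry in its cycle (wrapping to the front): 1↦1, 2↦6, 3↦8, 4↦2, 5↦9, 6↦5, 7↦3, 8↦4, 9↦7.
Listing these in domain order gives 1 6 8 2 9 5 3 4 7.

1 6 8 2 9 5 3 4 7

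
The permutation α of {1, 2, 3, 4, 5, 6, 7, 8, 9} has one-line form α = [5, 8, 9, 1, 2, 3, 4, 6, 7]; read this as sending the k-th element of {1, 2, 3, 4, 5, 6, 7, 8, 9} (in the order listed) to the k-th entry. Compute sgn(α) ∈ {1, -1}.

1

In disjoint-cycle form the cycle lengths are 9.
A cycle is odd iff its length is even; α has 0 even-length cycles, so sgn(α) = (−1)^0 and α is even.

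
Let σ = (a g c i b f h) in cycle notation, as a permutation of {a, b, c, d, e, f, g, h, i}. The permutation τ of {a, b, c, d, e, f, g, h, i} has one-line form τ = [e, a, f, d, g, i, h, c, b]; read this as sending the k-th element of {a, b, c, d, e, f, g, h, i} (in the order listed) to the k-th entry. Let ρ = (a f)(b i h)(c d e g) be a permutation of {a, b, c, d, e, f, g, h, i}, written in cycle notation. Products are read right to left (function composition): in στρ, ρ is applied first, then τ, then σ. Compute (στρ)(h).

Chase h: ρ(h) = b; τ(b) = a; σ(a) = g. Hence (στρ)(h) = g.

g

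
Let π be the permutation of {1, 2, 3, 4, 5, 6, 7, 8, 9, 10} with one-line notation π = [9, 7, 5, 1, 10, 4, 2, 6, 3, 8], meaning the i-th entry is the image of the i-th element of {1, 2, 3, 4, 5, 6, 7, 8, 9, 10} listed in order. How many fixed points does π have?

0

No element satisfies π(x) = x, so there are 0 fixed points.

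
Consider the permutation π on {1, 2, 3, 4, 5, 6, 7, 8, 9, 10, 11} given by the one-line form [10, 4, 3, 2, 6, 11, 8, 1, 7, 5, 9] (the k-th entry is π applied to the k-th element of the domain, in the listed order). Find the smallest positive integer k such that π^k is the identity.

8

Writing π as disjoint cycles, the cycle lengths are 8, 2, 1.
The order is lcm(8, 2) = 8.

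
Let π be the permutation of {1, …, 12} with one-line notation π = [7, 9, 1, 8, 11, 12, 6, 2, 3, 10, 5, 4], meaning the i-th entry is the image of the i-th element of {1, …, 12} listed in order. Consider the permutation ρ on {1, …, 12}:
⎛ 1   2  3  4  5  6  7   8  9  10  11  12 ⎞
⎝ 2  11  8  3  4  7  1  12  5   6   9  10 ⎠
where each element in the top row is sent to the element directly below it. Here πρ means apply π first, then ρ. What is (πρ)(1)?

1

First apply π: π(1) = 7, then ρ(7) = 1. Thus (πρ)(1) = 1.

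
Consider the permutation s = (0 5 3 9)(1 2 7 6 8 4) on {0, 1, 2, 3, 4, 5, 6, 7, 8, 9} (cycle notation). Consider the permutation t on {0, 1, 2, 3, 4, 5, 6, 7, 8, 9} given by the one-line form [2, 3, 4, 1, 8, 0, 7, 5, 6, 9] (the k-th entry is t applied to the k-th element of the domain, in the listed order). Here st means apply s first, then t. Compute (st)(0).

0

First apply s: s(0) = 5, then t(5) = 0. Thus (st)(0) = 0.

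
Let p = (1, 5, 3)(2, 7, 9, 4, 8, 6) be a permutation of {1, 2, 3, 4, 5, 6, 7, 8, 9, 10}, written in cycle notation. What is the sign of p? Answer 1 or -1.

The cycle lengths are 6, 3, 1.
A cycle of length ℓ contributes ℓ−1 transpositions, so p is a product of 5 + 2 = 7 transpositions — odd.

-1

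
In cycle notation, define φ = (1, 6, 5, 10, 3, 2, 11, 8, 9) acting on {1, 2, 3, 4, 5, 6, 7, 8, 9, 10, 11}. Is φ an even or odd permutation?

even

The cycle lengths are 9, 1, 1.
A cycle of length ℓ contributes ℓ−1 transpositions, so φ is a product of 8 transpositions — even.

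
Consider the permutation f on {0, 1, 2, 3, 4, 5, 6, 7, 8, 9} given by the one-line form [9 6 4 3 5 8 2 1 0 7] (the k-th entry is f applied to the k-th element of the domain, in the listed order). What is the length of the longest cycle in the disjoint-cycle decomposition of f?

9

Decomposing into disjoint cycles gives (0, 9, 7, 1, 6, 2, 4, 5, 8); the longest has length 9.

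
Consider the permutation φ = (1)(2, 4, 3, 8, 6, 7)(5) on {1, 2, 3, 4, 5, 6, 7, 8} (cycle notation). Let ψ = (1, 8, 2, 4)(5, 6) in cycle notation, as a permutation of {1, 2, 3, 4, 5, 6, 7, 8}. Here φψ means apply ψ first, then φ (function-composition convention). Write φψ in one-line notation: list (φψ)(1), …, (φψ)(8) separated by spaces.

6 3 8 1 7 5 2 4

For each element, apply ψ then φ: 1 → 8 → 6; 2 → 4 → 3; 3 → 3 → 8; 4 → 1 → 1; 5 → 6 → 7; 6 → 5 → 5; 7 → 7 → 2; 8 → 2 → 4.
So φψ in one-line form is 6 3 8 1 7 5 2 4.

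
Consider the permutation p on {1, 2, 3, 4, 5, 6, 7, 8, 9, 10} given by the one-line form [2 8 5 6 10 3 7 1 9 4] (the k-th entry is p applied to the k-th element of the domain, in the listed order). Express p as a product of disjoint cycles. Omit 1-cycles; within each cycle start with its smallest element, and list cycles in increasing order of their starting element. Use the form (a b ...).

Start at 1 and follow images: 1 → 2 → 8 → 1, giving the cycle (1 2 8).
Continuing from each remaining unvisited element yields (1 2 8)(3 5 10 4 6).

(1 2 8)(3 5 10 4 6)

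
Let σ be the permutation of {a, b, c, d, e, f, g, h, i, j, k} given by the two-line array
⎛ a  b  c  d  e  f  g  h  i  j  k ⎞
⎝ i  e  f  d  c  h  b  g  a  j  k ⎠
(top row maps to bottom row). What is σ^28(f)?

e

Tracing f → h → … returns to f after 6 steps, so f lies in a 6-cycle (b e c f h g).
Powers repeat with period 6 on this cycle, and 28 mod 6 = 4, so σ^28(f) = σ^4(f).
Stepping 4 places around the cycle: f → h → g → b → e.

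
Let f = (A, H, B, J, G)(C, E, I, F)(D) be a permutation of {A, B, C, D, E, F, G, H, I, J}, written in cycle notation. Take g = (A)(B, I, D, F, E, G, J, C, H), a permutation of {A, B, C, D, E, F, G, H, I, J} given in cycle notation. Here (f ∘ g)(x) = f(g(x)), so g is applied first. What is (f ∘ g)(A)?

(f ∘ g)(A) = f(g(A)). g(A) = A, then f(A) = H. So (f ∘ g)(A) = H.

H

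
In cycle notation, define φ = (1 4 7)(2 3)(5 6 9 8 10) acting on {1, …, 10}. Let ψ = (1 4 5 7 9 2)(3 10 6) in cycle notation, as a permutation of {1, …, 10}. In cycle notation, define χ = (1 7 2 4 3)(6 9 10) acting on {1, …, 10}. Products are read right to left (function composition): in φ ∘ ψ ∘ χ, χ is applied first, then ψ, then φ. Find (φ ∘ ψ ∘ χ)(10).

Apply the permutations in order: χ(10) = 6, then ψ(6) = 3, then φ(3) = 2. So (φ ∘ ψ ∘ χ)(10) = 2.

2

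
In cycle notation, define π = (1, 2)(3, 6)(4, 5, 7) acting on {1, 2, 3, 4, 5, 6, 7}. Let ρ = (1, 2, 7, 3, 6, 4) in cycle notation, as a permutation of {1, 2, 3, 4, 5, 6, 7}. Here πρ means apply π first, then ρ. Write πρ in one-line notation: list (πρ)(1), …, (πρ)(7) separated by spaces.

(πρ)(x) = ρ(π(x)). Computing each image: ρ(π(1)) = ρ(2) = 7, ρ(π(2)) = ρ(1) = 2, ρ(π(3)) = ρ(6) = 4, ρ(π(4)) = ρ(5) = 5, ρ(π(5)) = ρ(7) = 3, ρ(π(6)) = ρ(3) = 6, ρ(π(7)) = ρ(4) = 1.
Hence πρ = [7 2 4 5 3 6 1].

7 2 4 5 3 6 1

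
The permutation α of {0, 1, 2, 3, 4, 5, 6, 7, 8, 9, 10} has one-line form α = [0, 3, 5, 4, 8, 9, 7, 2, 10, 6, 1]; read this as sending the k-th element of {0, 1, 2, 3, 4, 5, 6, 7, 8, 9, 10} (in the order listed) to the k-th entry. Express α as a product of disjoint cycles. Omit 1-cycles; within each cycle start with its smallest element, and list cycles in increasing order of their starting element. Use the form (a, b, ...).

Start at 1 and follow images: 1 → 3 → 4 → 8 → 10 → 1, giving the cycle (1, 3, 4, 8, 10).
Repeating from the next unused element and collecting all non-trivial cycles gives (1, 3, 4, 8, 10)(2, 5, 9, 6, 7).

(1, 3, 4, 8, 10)(2, 5, 9, 6, 7)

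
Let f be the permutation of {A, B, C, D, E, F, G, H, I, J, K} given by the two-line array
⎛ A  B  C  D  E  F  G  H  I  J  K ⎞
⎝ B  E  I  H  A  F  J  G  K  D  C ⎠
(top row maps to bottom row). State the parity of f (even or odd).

odd

In disjoint-cycle form the cycle lengths are 4, 3, 3, 1.
A cycle of length ℓ contributes ℓ−1 transpositions, so f is a product of 3 + 2 + 2 = 7 transpositions — odd.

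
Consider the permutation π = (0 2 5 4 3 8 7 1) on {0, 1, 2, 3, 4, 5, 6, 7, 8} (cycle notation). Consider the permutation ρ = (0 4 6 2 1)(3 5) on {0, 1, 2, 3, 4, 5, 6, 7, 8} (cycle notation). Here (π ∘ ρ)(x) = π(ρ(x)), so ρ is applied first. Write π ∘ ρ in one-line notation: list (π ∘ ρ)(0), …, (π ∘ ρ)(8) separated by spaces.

3 2 0 4 6 8 5 1 7

For each element, apply ρ then π: 0 → 4 → 3; 1 → 0 → 2; 2 → 1 → 0; 3 → 5 → 4; 4 → 6 → 6; 5 → 3 → 8; 6 → 2 → 5; 7 → 7 → 1; 8 → 8 → 7.
So π ∘ ρ in one-line form is 3 2 0 4 6 8 5 1 7.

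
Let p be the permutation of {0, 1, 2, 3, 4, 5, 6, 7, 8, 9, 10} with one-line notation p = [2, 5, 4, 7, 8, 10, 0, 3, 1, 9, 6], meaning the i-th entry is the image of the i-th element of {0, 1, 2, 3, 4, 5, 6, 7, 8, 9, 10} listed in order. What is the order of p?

Decomposing into disjoint cycles gives cycle lengths 8, 2, 1.
Since disjoint cycles commute, ord(p) = lcm(8, 2) = 8.

8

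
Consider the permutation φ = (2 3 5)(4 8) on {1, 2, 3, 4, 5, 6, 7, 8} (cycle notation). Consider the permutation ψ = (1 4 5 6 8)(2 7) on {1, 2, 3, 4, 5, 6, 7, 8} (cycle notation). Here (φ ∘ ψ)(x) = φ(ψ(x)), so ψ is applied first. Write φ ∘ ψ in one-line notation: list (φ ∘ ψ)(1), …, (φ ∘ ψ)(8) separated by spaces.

(φ ∘ ψ)(x) = φ(ψ(x)). Computing each image: φ(ψ(1)) = φ(4) = 8, φ(ψ(2)) = φ(7) = 7, φ(ψ(3)) = φ(3) = 5, φ(ψ(4)) = φ(5) = 2, φ(ψ(5)) = φ(6) = 6, φ(ψ(6)) = φ(8) = 4, φ(ψ(7)) = φ(2) = 3, φ(ψ(8)) = φ(1) = 1.
Hence φ ∘ ψ = [8 7 5 2 6 4 3 1].

8 7 5 2 6 4 3 1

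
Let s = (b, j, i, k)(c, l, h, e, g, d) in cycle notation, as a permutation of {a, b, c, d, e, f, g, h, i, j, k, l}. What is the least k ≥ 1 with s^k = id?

12

The cycle type of s is (6, 4, 1, 1).
Since disjoint cycles commute, ord(s) = lcm(6, 4) = 12.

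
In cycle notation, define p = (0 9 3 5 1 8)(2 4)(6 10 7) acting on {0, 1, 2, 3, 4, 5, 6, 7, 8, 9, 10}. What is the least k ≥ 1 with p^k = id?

6

The disjoint cycles have lengths 6, 3, 2.
The order of p is the least common multiple of its cycle lengths: lcm(6, 3, 2) = 6.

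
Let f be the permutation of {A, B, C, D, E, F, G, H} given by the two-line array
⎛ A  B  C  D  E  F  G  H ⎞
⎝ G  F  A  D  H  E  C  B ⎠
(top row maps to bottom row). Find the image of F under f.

E

The entry below F in the array is E, so f(F) = E.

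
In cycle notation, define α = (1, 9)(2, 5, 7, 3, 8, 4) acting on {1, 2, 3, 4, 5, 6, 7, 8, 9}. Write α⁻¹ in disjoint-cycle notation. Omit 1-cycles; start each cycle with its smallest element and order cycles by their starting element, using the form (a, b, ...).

Inverting a permutation written in cycle notation just reverses the order within every cycle.
Reversing each cycle of α and rotating so the smallest element leads gives (1, 9)(2, 4, 8, 3, 7, 5).

(1, 9)(2, 4, 8, 3, 7, 5)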